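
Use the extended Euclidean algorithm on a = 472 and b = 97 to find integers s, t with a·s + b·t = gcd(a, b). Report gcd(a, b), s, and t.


Euclidean algorithm on (472, 97) — divide until remainder is 0:
  472 = 4 · 97 + 84
  97 = 1 · 84 + 13
  84 = 6 · 13 + 6
  13 = 2 · 6 + 1
  6 = 6 · 1 + 0
gcd(472, 97) = 1.
Track Bezout coefficients alongside the remainders: start with r₀ = 472 = a·1 + b·0 (s = 1, t = 0) and r₁ = 97 = a·0 + b·1 (s = 0, t = 1); each new remainder r_{k+1} = r_{k-1} − q_k·r_k inherits s_{k+1} = s_{k-1} − q_k·s_k, t_{k+1} = t_{k-1} − q_k·t_k, so r_k = a·s_k + b·t_k at every step:
  q = 4: r = 84, s = 1 − 4·0 = 1, t = 0 − 4·1 = -4  (check: 472·1 + 97·(-4) = 84)
  q = 1: r = 13, s = 0 − 1·1 = -1, t = 1 − 1·(-4) = 5  (check: 472·(-1) + 97·5 = 13)
  q = 6: r = 6, s = 1 − 6·(-1) = 7, t = -4 − 6·5 = -34  (check: 472·7 + 97·(-34) = 6)
  q = 2: r = 1, s = -1 − 2·7 = -15, t = 5 − 2·(-34) = 73  (check: 472·(-15) + 97·73 = 1)
The row with r = 1 (the gcd) gives the Bezout coefficients s = -15, t = 73.
Result: 472 · (-15) + 97 · (73) = 1.

gcd(472, 97) = 1; s = -15, t = 73 (check: 472·(-15) + 97·73 = 1).


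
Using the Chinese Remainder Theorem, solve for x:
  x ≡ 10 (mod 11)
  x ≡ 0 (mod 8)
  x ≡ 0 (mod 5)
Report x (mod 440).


Moduli 11, 8, 5 are pairwise coprime; by CRT there is a unique solution modulo M = 11 · 8 · 5 = 440.
Solve pairwise, accumulating the modulus:
  Start with x ≡ 10 (mod 11).
  Combine with x ≡ 0 (mod 8): since gcd(11, 8) = 1, we get a unique residue mod 88.
    Write x = 10 + 11·t and substitute into x ≡ 0 (mod 8): 11·t ≡ 0 − 10 = -10 (mod 8).
    Reduce coefficients mod 8: 3·t ≡ 6 (mod 8).
    The inverse of 3 mod 8 is 3 (since 3·3 = 9 = 1·8 + 1), so t ≡ 3·6 = 18 ≡ 2 (mod 8).
    Then x = 10 + 11·2 = 32, valid modulo lcm(11, 8) = 88: x ≡ 32 (mod 88).
  Combine with x ≡ 0 (mod 5): since gcd(88, 5) = 1, we get a unique residue mod 440.
    Write x = 32 + 88·t and substitute into x ≡ 0 (mod 5): 88·t ≡ 0 − 32 = -32 (mod 5).
    Reduce coefficients mod 5: 3·t ≡ 3 (mod 5).
    The inverse of 3 mod 5 is 2 (since 3·2 = 6 = 1·5 + 1), so t ≡ 2·3 = 6 ≡ 1 (mod 5).
    Then x = 32 + 88·1 = 120, valid modulo lcm(88, 5) = 440: x ≡ 120 (mod 440).
Verify: 120 mod 11 = 10 ✓, 120 mod 8 = 0 ✓, 120 mod 5 = 0 ✓.

x ≡ 120 (mod 440).


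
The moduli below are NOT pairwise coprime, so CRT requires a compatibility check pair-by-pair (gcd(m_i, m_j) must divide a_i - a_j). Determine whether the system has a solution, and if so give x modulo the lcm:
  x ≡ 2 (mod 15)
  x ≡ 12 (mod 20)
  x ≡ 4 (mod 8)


Moduli 15, 20, 8 are not pairwise coprime, so CRT works modulo lcm(m_i) when all pairwise compatibility conditions hold.
Pairwise compatibility: gcd(m_i, m_j) must divide a_i - a_j for every pair.
Merge one congruence at a time:
  Start: x ≡ 2 (mod 15).
  Combine with x ≡ 12 (mod 20): gcd(15, 20) = 5; 12 - 2 = 10, which IS divisible by 5, so compatible.
    Write x = 2 + 15·t and substitute into x ≡ 12 (mod 20): 15·t ≡ 12 − 2 = 10 (mod 20).
    Divide the congruence (and modulus) by g = 5: 3·t ≡ 2 (mod 4).
    The inverse of 3 mod 4 is 3 (since 3·3 = 9 = 2·4 + 1), so t ≡ 3·2 = 6 ≡ 2 (mod 4).
    Then x = 2 + 15·2 = 32, valid modulo lcm(15, 20) = 60: x ≡ 32 (mod 60).
  Combine with x ≡ 4 (mod 8): gcd(60, 8) = 4; 4 - 32 = -28, which IS divisible by 4, so compatible.
    Write x = 32 + 60·t and substitute into x ≡ 4 (mod 8): 60·t ≡ 4 − 32 = -28 (mod 8).
    Divide the congruence (and modulus) by g = 4: 15·t ≡ -7 (mod 2).
    Reduce coefficients mod 2: 1·t ≡ 1 (mod 2).
    So t ≡ 1 (mod 2).
    Then x = 32 + 60·1 = 92, valid modulo lcm(60, 8) = 120: x ≡ 92 (mod 120).
Verify: 92 mod 15 = 2, 92 mod 20 = 12, 92 mod 8 = 4.

x ≡ 92 (mod 120).


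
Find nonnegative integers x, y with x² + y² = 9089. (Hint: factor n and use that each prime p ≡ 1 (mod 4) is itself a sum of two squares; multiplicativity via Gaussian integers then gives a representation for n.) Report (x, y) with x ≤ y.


Step 1: Factor n = 9089 = 61 · 149.
Step 2: Check the mod-4 condition on each prime factor: 61 ≡ 1 (mod 4), exponent 1; 149 ≡ 1 (mod 4), exponent 1.
All primes ≡ 3 (mod 4) appear to even exponent (or don't appear), so by the two-squares theorem n IS expressible as a sum of two squares.
Step 3: Build a representation. Here n = 61 · 149 is a product of primes ≡ 1 (mod 4). Each prime p ≡ 1 (mod 4) is itself a sum of two squares; find a² by testing p − a² for a perfect square:
  61: 61 − 1² = 60, 61 − 2² = 57, 61 − 3² = 52, 61 − 4² = 45, 61 − 5² = 36 = 6² ⇒ 61 = 5² + 6².
  149: 149 − 1² = 148, 149 − 2² = 145, 149 − 3² = 140, 149 − 4² = 133, 149 − 5² = 124, 149 − 6² = 113, 149 − 7² = 100 = 10² ⇒ 149 = 7² + 10².
  Combine using the Brahmagupta–Fibonacci identity (a² + b²)(c² + d²) = (ac − bd)² + (ad + bc)² = (ac + bd)² + (ad − bc)²:
  61 · 149 = 9089: from (5² + 6²)(7² + 10²), take (5·7 − 6·10, 5·10 + 6·7) = (35 − 60, 50 + 42) = (-25, 92); dropping signs (only squares matter) gives (25, 92); check 25² + 92² = 625 + 8464 = 9089 ✓.
Step 4: Order so x ≤ y and verify: 25² + 92² = 625 + 8464 = 9089 = n. ✓

n = 9089 = 25² + 92² (one valid representation with x ≤ y).


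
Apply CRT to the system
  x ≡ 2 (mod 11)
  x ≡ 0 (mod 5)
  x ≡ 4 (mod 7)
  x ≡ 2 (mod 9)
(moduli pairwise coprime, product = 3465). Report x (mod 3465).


Product of moduli M = 11 · 5 · 7 · 9 = 3465.
Merge one congruence at a time:
  Start: x ≡ 2 (mod 11).
  Combine with x ≡ 0 (mod 5); new modulus lcm = 55.
    Write x = 2 + 11·t and substitute into x ≡ 0 (mod 5): 11·t ≡ 0 − 2 = -2 (mod 5).
    Reduce coefficients mod 5: 1·t ≡ 3 (mod 5).
    So t ≡ 3 (mod 5).
    Then x = 2 + 11·3 = 35, valid modulo lcm(11, 5) = 55: x ≡ 35 (mod 55).
  Combine with x ≡ 4 (mod 7); new modulus lcm = 385.
    Write x = 35 + 55·t and substitute into x ≡ 4 (mod 7): 55·t ≡ 4 − 35 = -31 (mod 7).
    Reduce coefficients mod 7: 6·t ≡ 4 (mod 7).
    The inverse of 6 mod 7 is 6 (since 6·6 = 36 = 5·7 + 1), so t ≡ 6·4 = 24 ≡ 3 (mod 7).
    Then x = 35 + 55·3 = 200, valid modulo lcm(55, 7) = 385: x ≡ 200 (mod 385).
  Combine with x ≡ 2 (mod 9); new modulus lcm = 3465.
    Write x = 200 + 385·t and substitute into x ≡ 2 (mod 9): 385·t ≡ 2 − 200 = -198 (mod 9).
    Reduce coefficients mod 9: 7·t ≡ 0 (mod 9).
    The inverse of 7 mod 9 is 4 (since 7·4 = 28 = 3·9 + 1), so t ≡ 4·0 = 0 ≡ 0 (mod 9).
    Then x = 200 + 385·0 = 200, valid modulo lcm(385, 9) = 3465: x ≡ 200 (mod 3465).
Verify against each original: 200 mod 11 = 2, 200 mod 5 = 0, 200 mod 7 = 4, 200 mod 9 = 2.

x ≡ 200 (mod 3465).


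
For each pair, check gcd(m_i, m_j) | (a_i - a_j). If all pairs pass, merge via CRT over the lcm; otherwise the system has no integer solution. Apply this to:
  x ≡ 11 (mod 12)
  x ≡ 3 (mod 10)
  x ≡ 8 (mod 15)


Moduli 12, 10, 15 are not pairwise coprime, so CRT works modulo lcm(m_i) when all pairwise compatibility conditions hold.
Pairwise compatibility: gcd(m_i, m_j) must divide a_i - a_j for every pair.
Merge one congruence at a time:
  Start: x ≡ 11 (mod 12).
  Combine with x ≡ 3 (mod 10): gcd(12, 10) = 2; 3 - 11 = -8, which IS divisible by 2, so compatible.
    Write x = 11 + 12·t and substitute into x ≡ 3 (mod 10): 12·t ≡ 3 − 11 = -8 (mod 10).
    Divide the congruence (and modulus) by g = 2: 6·t ≡ -4 (mod 5).
    Reduce coefficients mod 5: 1·t ≡ 1 (mod 5).
    So t ≡ 1 (mod 5).
    Then x = 11 + 12·1 = 23, valid modulo lcm(12, 10) = 60: x ≡ 23 (mod 60).
  Combine with x ≡ 8 (mod 15): gcd(60, 15) = 15; 8 - 23 = -15, which IS divisible by 15, so compatible.
    Write x = 23 + 60·t and substitute into x ≡ 8 (mod 15): 60·t ≡ 8 − 23 = -15 (mod 15).
    Divide the congruence (and modulus) by g = 15: 4·t ≡ -1 (mod 1).
    Modulo 1 every t works; take t = 0.
    Then x = 23 + 60·0 = 23, valid modulo lcm(60, 15) = 60: x ≡ 23 (mod 60).
Verify: 23 mod 12 = 11, 23 mod 10 = 3, 23 mod 15 = 8.

x ≡ 23 (mod 60).


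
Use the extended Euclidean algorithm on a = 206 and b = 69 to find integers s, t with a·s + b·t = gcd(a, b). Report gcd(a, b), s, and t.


Euclidean algorithm on (206, 69) — divide until remainder is 0:
  206 = 2 · 69 + 68
  69 = 1 · 68 + 1
  68 = 68 · 1 + 0
gcd(206, 69) = 1.
Track Bezout coefficients alongside the remainders: start with r₀ = 206 = a·1 + b·0 (s = 1, t = 0) and r₁ = 69 = a·0 + b·1 (s = 0, t = 1); each new remainder r_{k+1} = r_{k-1} − q_k·r_k inherits s_{k+1} = s_{k-1} − q_k·s_k, t_{k+1} = t_{k-1} − q_k·t_k, so r_k = a·s_k + b·t_k at every step:
  q = 2: r = 68, s = 1 − 2·0 = 1, t = 0 − 2·1 = -2  (check: 206·1 + 69·(-2) = 68)
  q = 1: r = 1, s = 0 − 1·1 = -1, t = 1 − 1·(-2) = 3  (check: 206·(-1) + 69·3 = 1)
The row with r = 1 (the gcd) gives the Bezout coefficients s = -1, t = 3.
Result: 206 · (-1) + 69 · (3) = 1.

gcd(206, 69) = 1; s = -1, t = 3 (check: 206·(-1) + 69·3 = 1).


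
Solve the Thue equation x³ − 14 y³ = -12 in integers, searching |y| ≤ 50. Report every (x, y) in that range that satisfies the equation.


The equation is x³ - 14y³ = -12. For fixed y, x³ = 14·y³ − 12, so a solution requires the RHS to be a perfect cube.
Strategy: iterate y from -50 to 50, compute RHS = 14·y³ − 12, and check whether it is a (positive or negative) perfect cube.
Check small values of y:
  y = 0: RHS = -12 is not a perfect cube.
  y = 1: RHS = 2 is not a perfect cube.
  y = -1: RHS = -26 is not a perfect cube.
  y = 2: RHS = 100 is not a perfect cube.
  y = -2: RHS = -124 is not a perfect cube.
  y = 3: RHS = 366 is not a perfect cube.
  y = -3: RHS = -390 is not a perfect cube.
Continuing the search up to |y| = 50 finds no solutions either.
No (x, y) in the scanned range satisfies the equation.

No integer solutions with |y| ≤ 50.


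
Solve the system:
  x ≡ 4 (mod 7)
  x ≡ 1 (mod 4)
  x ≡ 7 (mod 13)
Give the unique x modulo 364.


Moduli 7, 4, 13 are pairwise coprime; by CRT there is a unique solution modulo M = 7 · 4 · 13 = 364.
Solve pairwise, accumulating the modulus:
  Start with x ≡ 4 (mod 7).
  Combine with x ≡ 1 (mod 4): since gcd(7, 4) = 1, we get a unique residue mod 28.
    Write x = 4 + 7·t and substitute into x ≡ 1 (mod 4): 7·t ≡ 1 − 4 = -3 (mod 4).
    Reduce coefficients mod 4: 3·t ≡ 1 (mod 4).
    The inverse of 3 mod 4 is 3 (since 3·3 = 9 = 2·4 + 1), so t ≡ 3·1 = 3 ≡ 3 (mod 4).
    Then x = 4 + 7·3 = 25, valid modulo lcm(7, 4) = 28: x ≡ 25 (mod 28).
  Combine with x ≡ 7 (mod 13): since gcd(28, 13) = 1, we get a unique residue mod 364.
    Write x = 25 + 28·t and substitute into x ≡ 7 (mod 13): 28·t ≡ 7 − 25 = -18 (mod 13).
    Reduce coefficients mod 13: 2·t ≡ 8 (mod 13).
    The inverse of 2 mod 13 is 7 (since 2·7 = 14 = 1·13 + 1), so t ≡ 7·8 = 56 ≡ 4 (mod 13).
    Then x = 25 + 28·4 = 137, valid modulo lcm(28, 13) = 364: x ≡ 137 (mod 364).
Verify: 137 mod 7 = 4 ✓, 137 mod 4 = 1 ✓, 137 mod 13 = 7 ✓.

x ≡ 137 (mod 364).


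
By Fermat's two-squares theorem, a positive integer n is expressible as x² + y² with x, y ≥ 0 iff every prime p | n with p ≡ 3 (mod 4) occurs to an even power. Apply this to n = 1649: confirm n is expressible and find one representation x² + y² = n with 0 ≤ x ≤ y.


Step 1: Factor n = 1649 = 17 · 97.
Step 2: Check the mod-4 condition on each prime factor: 17 ≡ 1 (mod 4), exponent 1; 97 ≡ 1 (mod 4), exponent 1.
All primes ≡ 3 (mod 4) appear to even exponent (or don't appear), so by the two-squares theorem n IS expressible as a sum of two squares.
Step 3: Build a representation. Here n = 17 · 97 is a product of primes ≡ 1 (mod 4). Each prime p ≡ 1 (mod 4) is itself a sum of two squares; find a² by testing p − a² for a perfect square:
  17: 17 − 1² = 16 = 4² ⇒ 17 = 1² + 4².
  97: 97 − 1² = 96, 97 − 2² = 93, 97 − 3² = 88, 97 − 4² = 81 = 9² ⇒ 97 = 4² + 9².
  Combine using the Brahmagupta–Fibonacci identity (a² + b²)(c² + d²) = (ac − bd)² + (ad + bc)² = (ac + bd)² + (ad − bc)²:
  17 · 97 = 1649: from (1² + 4²)(4² + 9²), take (1·4 − 4·9, 1·9 + 4·4) = (4 − 36, 9 + 16) = (-32, 25); dropping signs (only squares matter) gives (32, 25); check 32² + 25² = 1024 + 625 = 1649 ✓.
Step 4: Order so x ≤ y and verify: 25² + 32² = 625 + 1024 = 1649 = n. ✓

n = 1649 = 25² + 32² (one valid representation with x ≤ y).


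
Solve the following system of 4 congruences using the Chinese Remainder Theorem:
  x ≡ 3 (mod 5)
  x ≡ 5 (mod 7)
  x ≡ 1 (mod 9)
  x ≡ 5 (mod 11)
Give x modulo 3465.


Product of moduli M = 5 · 7 · 9 · 11 = 3465.
Merge one congruence at a time:
  Start: x ≡ 3 (mod 5).
  Combine with x ≡ 5 (mod 7); new modulus lcm = 35.
    Write x = 3 + 5·t and substitute into x ≡ 5 (mod 7): 5·t ≡ 5 − 3 = 2 (mod 7).
    The inverse of 5 mod 7 is 3 (since 5·3 = 15 = 2·7 + 1), so t ≡ 3·2 = 6 ≡ 6 (mod 7).
    Then x = 3 + 5·6 = 33, valid modulo lcm(5, 7) = 35: x ≡ 33 (mod 35).
  Combine with x ≡ 1 (mod 9); new modulus lcm = 315.
    Write x = 33 + 35·t and substitute into x ≡ 1 (mod 9): 35·t ≡ 1 − 33 = -32 (mod 9).
    Reduce coefficients mod 9: 8·t ≡ 4 (mod 9).
    The inverse of 8 mod 9 is 8 (since 8·8 = 64 = 7·9 + 1), so t ≡ 8·4 = 32 ≡ 5 (mod 9).
    Then x = 33 + 35·5 = 208, valid modulo lcm(35, 9) = 315: x ≡ 208 (mod 315).
  Combine with x ≡ 5 (mod 11); new modulus lcm = 3465.
    Write x = 208 + 315·t and substitute into x ≡ 5 (mod 11): 315·t ≡ 5 − 208 = -203 (mod 11).
    Reduce coefficients mod 11: 7·t ≡ 6 (mod 11).
    The inverse of 7 mod 11 is 8 (since 7·8 = 56 = 5·11 + 1), so t ≡ 8·6 = 48 ≡ 4 (mod 11).
    Then x = 208 + 315·4 = 1468, valid modulo lcm(315, 11) = 3465: x ≡ 1468 (mod 3465).
Verify against each original: 1468 mod 5 = 3, 1468 mod 7 = 5, 1468 mod 9 = 1, 1468 mod 11 = 5.

x ≡ 1468 (mod 3465).


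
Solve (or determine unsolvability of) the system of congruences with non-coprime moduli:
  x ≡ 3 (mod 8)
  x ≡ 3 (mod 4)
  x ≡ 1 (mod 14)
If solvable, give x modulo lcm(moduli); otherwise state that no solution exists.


Moduli 8, 4, 14 are not pairwise coprime, so CRT works modulo lcm(m_i) when all pairwise compatibility conditions hold.
Pairwise compatibility: gcd(m_i, m_j) must divide a_i - a_j for every pair.
Merge one congruence at a time:
  Start: x ≡ 3 (mod 8).
  Combine with x ≡ 3 (mod 4): gcd(8, 4) = 4; 3 - 3 = 0, which IS divisible by 4, so compatible.
    Write x = 3 + 8·t and substitute into x ≡ 3 (mod 4): 8·t ≡ 3 − 3 = 0 (mod 4).
    Divide the congruence (and modulus) by g = 4: 2·t ≡ 0 (mod 1).
    Modulo 1 every t works; take t = 0.
    Then x = 3 + 8·0 = 3, valid modulo lcm(8, 4) = 8: x ≡ 3 (mod 8).
  Combine with x ≡ 1 (mod 14): gcd(8, 14) = 2; 1 - 3 = -2, which IS divisible by 2, so compatible.
    Write x = 3 + 8·t and substitute into x ≡ 1 (mod 14): 8·t ≡ 1 − 3 = -2 (mod 14).
    Divide the congruence (and modulus) by g = 2: 4·t ≡ -1 (mod 7).
    Reduce coefficients mod 7: 4·t ≡ 6 (mod 7).
    The inverse of 4 mod 7 is 2 (since 4·2 = 8 = 1·7 + 1), so t ≡ 2·6 = 12 ≡ 5 (mod 7).
    Then x = 3 + 8·5 = 43, valid modulo lcm(8, 14) = 56: x ≡ 43 (mod 56).
Verify: 43 mod 8 = 3, 43 mod 4 = 3, 43 mod 14 = 1.

x ≡ 43 (mod 56).


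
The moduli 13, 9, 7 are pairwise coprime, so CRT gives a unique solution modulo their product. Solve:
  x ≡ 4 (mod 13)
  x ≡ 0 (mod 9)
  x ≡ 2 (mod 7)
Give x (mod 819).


Moduli 13, 9, 7 are pairwise coprime; by CRT there is a unique solution modulo M = 13 · 9 · 7 = 819.
Solve pairwise, accumulating the modulus:
  Start with x ≡ 4 (mod 13).
  Combine with x ≡ 0 (mod 9): since gcd(13, 9) = 1, we get a unique residue mod 117.
    Write x = 4 + 13·t and substitute into x ≡ 0 (mod 9): 13·t ≡ 0 − 4 = -4 (mod 9).
    Reduce coefficients mod 9: 4·t ≡ 5 (mod 9).
    The inverse of 4 mod 9 is 7 (since 4·7 = 28 = 3·9 + 1), so t ≡ 7·5 = 35 ≡ 8 (mod 9).
    Then x = 4 + 13·8 = 108, valid modulo lcm(13, 9) = 117: x ≡ 108 (mod 117).
  Combine with x ≡ 2 (mod 7): since gcd(117, 7) = 1, we get a unique residue mod 819.
    Write x = 108 + 117·t and substitute into x ≡ 2 (mod 7): 117·t ≡ 2 − 108 = -106 (mod 7).
    Reduce coefficients mod 7: 5·t ≡ 6 (mod 7).
    The inverse of 5 mod 7 is 3 (since 5·3 = 15 = 2·7 + 1), so t ≡ 3·6 = 18 ≡ 4 (mod 7).
    Then x = 108 + 117·4 = 576, valid modulo lcm(117, 7) = 819: x ≡ 576 (mod 819).
Verify: 576 mod 13 = 4 ✓, 576 mod 9 = 0 ✓, 576 mod 7 = 2 ✓.

x ≡ 576 (mod 819).


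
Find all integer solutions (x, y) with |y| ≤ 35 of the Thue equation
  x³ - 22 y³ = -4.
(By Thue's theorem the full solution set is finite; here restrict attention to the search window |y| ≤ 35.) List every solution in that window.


The equation is x³ - 22y³ = -4. For fixed y, x³ = 22·y³ − 4, so a solution requires the RHS to be a perfect cube.
Strategy: iterate y from -35 to 35, compute RHS = 22·y³ − 4, and check whether it is a (positive or negative) perfect cube.
Check small values of y:
  y = 0: RHS = -4 is not a perfect cube.
  y = 1: RHS = 18 is not a perfect cube.
  y = -1: RHS = -26 is not a perfect cube.
  y = 2: RHS = 172 is not a perfect cube.
  y = -2: RHS = -180 is not a perfect cube.
  y = 3: RHS = 590 is not a perfect cube.
  y = -3: RHS = -598 is not a perfect cube.
Continuing the search up to |y| = 35 finds no solutions either.
No (x, y) in the scanned range satisfies the equation.

No integer solutions with |y| ≤ 35.


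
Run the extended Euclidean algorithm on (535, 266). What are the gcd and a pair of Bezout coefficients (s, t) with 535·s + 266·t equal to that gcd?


Euclidean algorithm on (535, 266) — divide until remainder is 0:
  535 = 2 · 266 + 3
  266 = 88 · 3 + 2
  3 = 1 · 2 + 1
  2 = 2 · 1 + 0
gcd(535, 266) = 1.
Track Bezout coefficients alongside the remainders: start with r₀ = 535 = a·1 + b·0 (s = 1, t = 0) and r₁ = 266 = a·0 + b·1 (s = 0, t = 1); each new remainder r_{k+1} = r_{k-1} − q_k·r_k inherits s_{k+1} = s_{k-1} − q_k·s_k, t_{k+1} = t_{k-1} − q_k·t_k, so r_k = a·s_k + b·t_k at every step:
  q = 2: r = 3, s = 1 − 2·0 = 1, t = 0 − 2·1 = -2  (check: 535·1 + 266·(-2) = 3)
  q = 88: r = 2, s = 0 − 88·1 = -88, t = 1 − 88·(-2) = 177  (check: 535·(-88) + 266·177 = 2)
  q = 1: r = 1, s = 1 − 1·(-88) = 89, t = -2 − 1·177 = -179  (check: 535·89 + 266·(-179) = 1)
The row with r = 1 (the gcd) gives the Bezout coefficients s = 89, t = -179.
Result: 535 · (89) + 266 · (-179) = 1.

gcd(535, 266) = 1; s = 89, t = -179 (check: 535·89 + 266·(-179) = 1).


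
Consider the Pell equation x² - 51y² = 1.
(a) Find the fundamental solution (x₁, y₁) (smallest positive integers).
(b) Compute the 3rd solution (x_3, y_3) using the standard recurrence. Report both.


Step 1: Find the fundamental solution (x₁, y₁) of x² - 51y² = 1.
  Expand √51 as a continued fraction. a₀ = ⌊√51⌋ = 7; iterate m_{k+1} = d_k·a_k − m_k, d_{k+1} = (51 − m_{k+1}²)/d_k, a_{k+1} = ⌊(a₀ + m_{k+1})/d_{k+1}⌋ (starting m₀ = 0, d₀ = 1), with convergents p_k = a_k·p_{k-1} + p_{k-2}, q_k = a_k·q_{k-1} + q_{k-2} (p₋₁ = 1, q₋₁ = 0):
  k = 0: a₀ = 7; p₀/q₀ = 7/1; p₀² − 51·q₀² = 49 − 51 = -2.
  k = 1: m = 7, d = 2, a = ⌊(7 + 7)/2⌋ = 7; p/q = (7·7 + 1)/(7·1 + 0) = 50/7; p² − 51·q² = 2500 − 2499 = 1.
  The first convergent with p² − 51·q² = 1 gives the fundamental solution (x₁, y₁) = (50, 7).
Step 2: Apply the recurrence (x_{n+1}, y_{n+1}) = (x₁x_n + 51y₁y_n, x₁y_n + y₁x_n) repeatedly.
  From (x_1, y_1) = (50, 7): x_2 = 50·50 + 51·7·7 = 4999; y_2 = 50·7 + 7·50 = 700.
  From (x_2, y_2) = (4999, 700): x_3 = 50·4999 + 51·7·700 = 499850; y_3 = 50·700 + 7·4999 = 69993.
Step 3: Verify x_3² - 51·y_3² = 249850022500 - 249850022499 = 1 (should be 1). ✓

(x_1, y_1) = (50, 7); (x_3, y_3) = (499850, 69993).


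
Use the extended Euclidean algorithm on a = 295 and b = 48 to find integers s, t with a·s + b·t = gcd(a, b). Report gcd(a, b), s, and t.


Euclidean algorithm on (295, 48) — divide until remainder is 0:
  295 = 6 · 48 + 7
  48 = 6 · 7 + 6
  7 = 1 · 6 + 1
  6 = 6 · 1 + 0
gcd(295, 48) = 1.
Track Bezout coefficients alongside the remainders: start with r₀ = 295 = a·1 + b·0 (s = 1, t = 0) and r₁ = 48 = a·0 + b·1 (s = 0, t = 1); each new remainder r_{k+1} = r_{k-1} − q_k·r_k inherits s_{k+1} = s_{k-1} − q_k·s_k, t_{k+1} = t_{k-1} − q_k·t_k, so r_k = a·s_k + b·t_k at every step:
  q = 6: r = 7, s = 1 − 6·0 = 1, t = 0 − 6·1 = -6  (check: 295·1 + 48·(-6) = 7)
  q = 6: r = 6, s = 0 − 6·1 = -6, t = 1 − 6·(-6) = 37  (check: 295·(-6) + 48·37 = 6)
  q = 1: r = 1, s = 1 − 1·(-6) = 7, t = -6 − 1·37 = -43  (check: 295·7 + 48·(-43) = 1)
The row with r = 1 (the gcd) gives the Bezout coefficients s = 7, t = -43.
Result: 295 · (7) + 48 · (-43) = 1.

gcd(295, 48) = 1; s = 7, t = -43 (check: 295·7 + 48·(-43) = 1).


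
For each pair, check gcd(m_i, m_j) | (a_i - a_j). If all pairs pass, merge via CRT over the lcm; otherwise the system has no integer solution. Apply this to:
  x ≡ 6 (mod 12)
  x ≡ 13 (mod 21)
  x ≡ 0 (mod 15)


Moduli 12, 21, 15 are not pairwise coprime, so CRT works modulo lcm(m_i) when all pairwise compatibility conditions hold.
Pairwise compatibility: gcd(m_i, m_j) must divide a_i - a_j for every pair.
Merge one congruence at a time:
  Start: x ≡ 6 (mod 12).
  Combine with x ≡ 13 (mod 21): gcd(12, 21) = 3, and 13 - 6 = 7 is NOT divisible by 3.
    ⇒ system is inconsistent (no integer solution).

No solution (the system is inconsistent).


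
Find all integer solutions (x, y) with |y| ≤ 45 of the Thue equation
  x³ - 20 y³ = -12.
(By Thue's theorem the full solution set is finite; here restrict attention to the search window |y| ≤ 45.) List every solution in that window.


The equation is x³ - 20y³ = -12. For fixed y, x³ = 20·y³ − 12, so a solution requires the RHS to be a perfect cube.
Strategy: iterate y from -45 to 45, compute RHS = 20·y³ − 12, and check whether it is a (positive or negative) perfect cube.
Check small values of y:
  y = 0: RHS = -12 is not a perfect cube.
  y = 1: RHS = 8 = (2)³ ⇒ x = 2 works.
  y = -1: RHS = -32 is not a perfect cube.
  y = 2: RHS = 148 is not a perfect cube.
  y = -2: RHS = -172 is not a perfect cube.
  y = 3: RHS = 528 is not a perfect cube.
  y = -3: RHS = -552 is not a perfect cube.
Continuing the search up to |y| = 45 finds no further solutions beyond those listed.
Collected solutions: (2, 1).

Solutions (with |y| ≤ 45): (2, 1).


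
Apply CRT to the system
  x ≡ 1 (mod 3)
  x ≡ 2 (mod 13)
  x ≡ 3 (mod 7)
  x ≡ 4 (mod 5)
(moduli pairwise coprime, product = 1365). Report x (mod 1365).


Product of moduli M = 3 · 13 · 7 · 5 = 1365.
Merge one congruence at a time:
  Start: x ≡ 1 (mod 3).
  Combine with x ≡ 2 (mod 13); new modulus lcm = 39.
    Write x = 1 + 3·t and substitute into x ≡ 2 (mod 13): 3·t ≡ 2 − 1 = 1 (mod 13).
    The inverse of 3 mod 13 is 9 (since 3·9 = 27 = 2·13 + 1), so t ≡ 9·1 = 9 ≡ 9 (mod 13).
    Then x = 1 + 3·9 = 28, valid modulo lcm(3, 13) = 39: x ≡ 28 (mod 39).
  Combine with x ≡ 3 (mod 7); new modulus lcm = 273.
    Write x = 28 + 39·t and substitute into x ≡ 3 (mod 7): 39·t ≡ 3 − 28 = -25 (mod 7).
    Reduce coefficients mod 7: 4·t ≡ 3 (mod 7).
    The inverse of 4 mod 7 is 2 (since 4·2 = 8 = 1·7 + 1), so t ≡ 2·3 = 6 ≡ 6 (mod 7).
    Then x = 28 + 39·6 = 262, valid modulo lcm(39, 7) = 273: x ≡ 262 (mod 273).
  Combine with x ≡ 4 (mod 5); new modulus lcm = 1365.
    Write x = 262 + 273·t and substitute into x ≡ 4 (mod 5): 273·t ≡ 4 − 262 = -258 (mod 5).
    Reduce coefficients mod 5: 3·t ≡ 2 (mod 5).
    The inverse of 3 mod 5 is 2 (since 3·2 = 6 = 1·5 + 1), so t ≡ 2·2 = 4 ≡ 4 (mod 5).
    Then x = 262 + 273·4 = 1354, valid modulo lcm(273, 5) = 1365: x ≡ 1354 (mod 1365).
Verify against each original: 1354 mod 3 = 1, 1354 mod 13 = 2, 1354 mod 7 = 3, 1354 mod 5 = 4.

x ≡ 1354 (mod 1365).


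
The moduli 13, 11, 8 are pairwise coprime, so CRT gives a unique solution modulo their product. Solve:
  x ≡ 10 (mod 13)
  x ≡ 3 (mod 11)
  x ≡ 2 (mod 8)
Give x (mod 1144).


Moduli 13, 11, 8 are pairwise coprime; by CRT there is a unique solution modulo M = 13 · 11 · 8 = 1144.
Solve pairwise, accumulating the modulus:
  Start with x ≡ 10 (mod 13).
  Combine with x ≡ 3 (mod 11): since gcd(13, 11) = 1, we get a unique residue mod 143.
    Write x = 10 + 13·t and substitute into x ≡ 3 (mod 11): 13·t ≡ 3 − 10 = -7 (mod 11).
    Reduce coefficients mod 11: 2·t ≡ 4 (mod 11).
    The inverse of 2 mod 11 is 6 (since 2·6 = 12 = 1·11 + 1), so t ≡ 6·4 = 24 ≡ 2 (mod 11).
    Then x = 10 + 13·2 = 36, valid modulo lcm(13, 11) = 143: x ≡ 36 (mod 143).
  Combine with x ≡ 2 (mod 8): since gcd(143, 8) = 1, we get a unique residue mod 1144.
    Write x = 36 + 143·t and substitute into x ≡ 2 (mod 8): 143·t ≡ 2 − 36 = -34 (mod 8).
    Reduce coefficients mod 8: 7·t ≡ 6 (mod 8).
    The inverse of 7 mod 8 is 7 (since 7·7 = 49 = 6·8 + 1), so t ≡ 7·6 = 42 ≡ 2 (mod 8).
    Then x = 36 + 143·2 = 322, valid modulo lcm(143, 8) = 1144: x ≡ 322 (mod 1144).
Verify: 322 mod 13 = 10 ✓, 322 mod 11 = 3 ✓, 322 mod 8 = 2 ✓.

x ≡ 322 (mod 1144).


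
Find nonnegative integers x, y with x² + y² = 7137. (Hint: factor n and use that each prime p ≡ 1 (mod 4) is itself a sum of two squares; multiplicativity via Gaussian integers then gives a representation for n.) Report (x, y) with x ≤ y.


Step 1: Factor n = 7137 = 3^2 · 13 · 61.
Step 2: Check the mod-4 condition on each prime factor: 3 ≡ 3 (mod 4), exponent 2 (must be even); 13 ≡ 1 (mod 4), exponent 1; 61 ≡ 1 (mod 4), exponent 1.
All primes ≡ 3 (mod 4) appear to even exponent (or don't appear), so by the two-squares theorem n IS expressible as a sum of two squares.
Step 3: Build a representation. Group n = k² · m with k = 3 and m = 13 · 61 = 793 (a product of primes ≡ 1 (mod 4)); a representation of m scales to one of n via (k·x)² + (k·y)² = k²(x² + y²). Each prime p ≡ 1 (mod 4) is itself a sum of two squares; find a² by testing p − a² for a perfect square:
  13: 13 − 1² = 12, 13 − 2² = 9 = 3² ⇒ 13 = 2² + 3².
  61: 61 − 1² = 60, 61 − 2² = 57, 61 − 3² = 52, 61 − 4² = 45, 61 − 5² = 36 = 6² ⇒ 61 = 5² + 6².
  Combine using the Brahmagupta–Fibonacci identity (a² + b²)(c² + d²) = (ac − bd)² + (ad + bc)² = (ac + bd)² + (ad − bc)²:
  13 · 61 = 793: from (2² + 3²)(5² + 6²), take (2·5 − 3·6, 2·6 + 3·5) = (10 − 18, 12 + 15) = (-8, 27); dropping signs (only squares matter) gives (8, 27); check 8² + 27² = 64 + 729 = 793 ✓.
  Scale by k = 3: (3·8, 3·27) = (24, 81).
Step 4: Order so x ≤ y and verify: 24² + 81² = 576 + 6561 = 7137 = n. ✓

n = 7137 = 24² + 81² (one valid representation with x ≤ y).


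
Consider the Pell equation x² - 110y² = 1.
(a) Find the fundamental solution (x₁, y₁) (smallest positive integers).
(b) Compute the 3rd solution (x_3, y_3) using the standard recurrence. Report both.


Step 1: Find the fundamental solution (x₁, y₁) of x² - 110y² = 1.
  Expand √110 as a continued fraction. a₀ = ⌊√110⌋ = 10; iterate m_{k+1} = d_k·a_k − m_k, d_{k+1} = (110 − m_{k+1}²)/d_k, a_{k+1} = ⌊(a₀ + m_{k+1})/d_{k+1}⌋ (starting m₀ = 0, d₀ = 1), with convergents p_k = a_k·p_{k-1} + p_{k-2}, q_k = a_k·q_{k-1} + q_{k-2} (p₋₁ = 1, q₋₁ = 0):
  k = 0: a₀ = 10; p₀/q₀ = 10/1; p₀² − 110·q₀² = 100 − 110 = -10.
  k = 1: m = 10, d = 10, a = ⌊(10 + 10)/10⌋ = 2; p/q = (2·10 + 1)/(2·1 + 0) = 21/2; p² − 110·q² = 441 − 440 = 1.
  The first convergent with p² − 110·q² = 1 gives the fundamental solution (x₁, y₁) = (21, 2).
Step 2: Apply the recurrence (x_{n+1}, y_{n+1}) = (x₁x_n + 110y₁y_n, x₁y_n + y₁x_n) repeatedly.
  From (x_1, y_1) = (21, 2): x_2 = 21·21 + 110·2·2 = 881; y_2 = 21·2 + 2·21 = 84.
  From (x_2, y_2) = (881, 84): x_3 = 21·881 + 110·2·84 = 36981; y_3 = 21·84 + 2·881 = 3526.
Step 3: Verify x_3² - 110·y_3² = 1367594361 - 1367594360 = 1 (should be 1). ✓

(x_1, y_1) = (21, 2); (x_3, y_3) = (36981, 3526).


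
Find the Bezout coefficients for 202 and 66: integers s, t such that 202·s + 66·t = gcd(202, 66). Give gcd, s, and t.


Euclidean algorithm on (202, 66) — divide until remainder is 0:
  202 = 3 · 66 + 4
  66 = 16 · 4 + 2
  4 = 2 · 2 + 0
gcd(202, 66) = 2.
Track Bezout coefficients alongside the remainders: start with r₀ = 202 = a·1 + b·0 (s = 1, t = 0) and r₁ = 66 = a·0 + b·1 (s = 0, t = 1); each new remainder r_{k+1} = r_{k-1} − q_k·r_k inherits s_{k+1} = s_{k-1} − q_k·s_k, t_{k+1} = t_{k-1} − q_k·t_k, so r_k = a·s_k + b·t_k at every step:
  q = 3: r = 4, s = 1 − 3·0 = 1, t = 0 − 3·1 = -3  (check: 202·1 + 66·(-3) = 4)
  q = 16: r = 2, s = 0 − 16·1 = -16, t = 1 − 16·(-3) = 49  (check: 202·(-16) + 66·49 = 2)
The row with r = 2 (the gcd) gives the Bezout coefficients s = -16, t = 49.
Result: 202 · (-16) + 66 · (49) = 2.

gcd(202, 66) = 2; s = -16, t = 49 (check: 202·(-16) + 66·49 = 2).


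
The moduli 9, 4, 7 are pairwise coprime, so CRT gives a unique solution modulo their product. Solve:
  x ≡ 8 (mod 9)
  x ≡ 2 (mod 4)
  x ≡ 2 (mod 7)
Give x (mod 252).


Moduli 9, 4, 7 are pairwise coprime; by CRT there is a unique solution modulo M = 9 · 4 · 7 = 252.
Solve pairwise, accumulating the modulus:
  Start with x ≡ 8 (mod 9).
  Combine with x ≡ 2 (mod 4): since gcd(9, 4) = 1, we get a unique residue mod 36.
    Write x = 8 + 9·t and substitute into x ≡ 2 (mod 4): 9·t ≡ 2 − 8 = -6 (mod 4).
    Reduce coefficients mod 4: 1·t ≡ 2 (mod 4).
    So t ≡ 2 (mod 4).
    Then x = 8 + 9·2 = 26, valid modulo lcm(9, 4) = 36: x ≡ 26 (mod 36).
  Combine with x ≡ 2 (mod 7): since gcd(36, 7) = 1, we get a unique residue mod 252.
    Write x = 26 + 36·t and substitute into x ≡ 2 (mod 7): 36·t ≡ 2 − 26 = -24 (mod 7).
    Reduce coefficients mod 7: 1·t ≡ 4 (mod 7).
    So t ≡ 4 (mod 7).
    Then x = 26 + 36·4 = 170, valid modulo lcm(36, 7) = 252: x ≡ 170 (mod 252).
Verify: 170 mod 9 = 8 ✓, 170 mod 4 = 2 ✓, 170 mod 7 = 2 ✓.

x ≡ 170 (mod 252).


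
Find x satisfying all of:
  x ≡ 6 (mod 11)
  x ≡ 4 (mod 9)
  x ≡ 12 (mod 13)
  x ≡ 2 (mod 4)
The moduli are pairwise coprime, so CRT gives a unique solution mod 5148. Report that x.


Product of moduli M = 11 · 9 · 13 · 4 = 5148.
Merge one congruence at a time:
  Start: x ≡ 6 (mod 11).
  Combine with x ≡ 4 (mod 9); new modulus lcm = 99.
    Write x = 6 + 11·t and substitute into x ≡ 4 (mod 9): 11·t ≡ 4 − 6 = -2 (mod 9).
    Reduce coefficients mod 9: 2·t ≡ 7 (mod 9).
    The inverse of 2 mod 9 is 5 (since 2·5 = 10 = 1·9 + 1), so t ≡ 5·7 = 35 ≡ 8 (mod 9).
    Then x = 6 + 11·8 = 94, valid modulo lcm(11, 9) = 99: x ≡ 94 (mod 99).
  Combine with x ≡ 12 (mod 13); new modulus lcm = 1287.
    Write x = 94 + 99·t and substitute into x ≡ 12 (mod 13): 99·t ≡ 12 − 94 = -82 (mod 13).
    Reduce coefficients mod 13: 8·t ≡ 9 (mod 13).
    The inverse of 8 mod 13 is 5 (since 8·5 = 40 = 3·13 + 1), so t ≡ 5·9 = 45 ≡ 6 (mod 13).
    Then x = 94 + 99·6 = 688, valid modulo lcm(99, 13) = 1287: x ≡ 688 (mod 1287).
  Combine with x ≡ 2 (mod 4); new modulus lcm = 5148.
    Write x = 688 + 1287·t and substitute into x ≡ 2 (mod 4): 1287·t ≡ 2 − 688 = -686 (mod 4).
    Reduce coefficients mod 4: 3·t ≡ 2 (mod 4).
    The inverse of 3 mod 4 is 3 (since 3·3 = 9 = 2·4 + 1), so t ≡ 3·2 = 6 ≡ 2 (mod 4).
    Then x = 688 + 1287·2 = 3262, valid modulo lcm(1287, 4) = 5148: x ≡ 3262 (mod 5148).
Verify against each original: 3262 mod 11 = 6, 3262 mod 9 = 4, 3262 mod 13 = 12, 3262 mod 4 = 2.

x ≡ 3262 (mod 5148).


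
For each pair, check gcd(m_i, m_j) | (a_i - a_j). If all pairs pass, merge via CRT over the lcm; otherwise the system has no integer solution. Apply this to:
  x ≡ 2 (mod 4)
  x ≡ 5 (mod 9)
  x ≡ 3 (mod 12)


Moduli 4, 9, 12 are not pairwise coprime, so CRT works modulo lcm(m_i) when all pairwise compatibility conditions hold.
Pairwise compatibility: gcd(m_i, m_j) must divide a_i - a_j for every pair.
Merge one congruence at a time:
  Start: x ≡ 2 (mod 4).
  Combine with x ≡ 5 (mod 9): gcd(4, 9) = 1; 5 - 2 = 3, which IS divisible by 1, so compatible.
    Write x = 2 + 4·t and substitute into x ≡ 5 (mod 9): 4·t ≡ 5 − 2 = 3 (mod 9).
    The inverse of 4 mod 9 is 7 (since 4·7 = 28 = 3·9 + 1), so t ≡ 7·3 = 21 ≡ 3 (mod 9).
    Then x = 2 + 4·3 = 14, valid modulo lcm(4, 9) = 36: x ≡ 14 (mod 36).
  Combine with x ≡ 3 (mod 12): gcd(36, 12) = 12, and 3 - 14 = -11 is NOT divisible by 12.
    ⇒ system is inconsistent (no integer solution).

No solution (the system is inconsistent).


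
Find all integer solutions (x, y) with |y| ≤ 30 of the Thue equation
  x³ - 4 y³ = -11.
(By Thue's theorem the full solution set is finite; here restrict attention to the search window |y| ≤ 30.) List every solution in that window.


The equation is x³ - 4y³ = -11. For fixed y, x³ = 4·y³ − 11, so a solution requires the RHS to be a perfect cube.
Strategy: iterate y from -30 to 30, compute RHS = 4·y³ − 11, and check whether it is a (positive or negative) perfect cube.
Check small values of y:
  y = 0: RHS = -11 is not a perfect cube.
  y = 1: RHS = -7 is not a perfect cube.
  y = -1: RHS = -15 is not a perfect cube.
  y = 2: RHS = 21 is not a perfect cube.
  y = -2: RHS = -43 is not a perfect cube.
  y = 3: RHS = 97 is not a perfect cube.
  y = -3: RHS = -119 is not a perfect cube.
Continuing the search up to |y| = 30 finds no solutions either.
No (x, y) in the scanned range satisfies the equation.

No integer solutions with |y| ≤ 30.


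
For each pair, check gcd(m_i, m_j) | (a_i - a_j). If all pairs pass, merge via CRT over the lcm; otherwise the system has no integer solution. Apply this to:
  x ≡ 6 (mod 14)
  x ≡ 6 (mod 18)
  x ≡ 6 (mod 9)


Moduli 14, 18, 9 are not pairwise coprime, so CRT works modulo lcm(m_i) when all pairwise compatibility conditions hold.
Pairwise compatibility: gcd(m_i, m_j) must divide a_i - a_j for every pair.
Merge one congruence at a time:
  Start: x ≡ 6 (mod 14).
  Combine with x ≡ 6 (mod 18): gcd(14, 18) = 2; 6 - 6 = 0, which IS divisible by 2, so compatible.
    Write x = 6 + 14·t and substitute into x ≡ 6 (mod 18): 14·t ≡ 6 − 6 = 0 (mod 18).
    Divide the congruence (and modulus) by g = 2: 7·t ≡ 0 (mod 9).
    The inverse of 7 mod 9 is 4 (since 7·4 = 28 = 3·9 + 1), so t ≡ 4·0 = 0 ≡ 0 (mod 9).
    Then x = 6 + 14·0 = 6, valid modulo lcm(14, 18) = 126: x ≡ 6 (mod 126).
  Combine with x ≡ 6 (mod 9): gcd(126, 9) = 9; 6 - 6 = 0, which IS divisible by 9, so compatible.
    Write x = 6 + 126·t and substitute into x ≡ 6 (mod 9): 126·t ≡ 6 − 6 = 0 (mod 9).
    Divide the congruence (and modulus) by g = 9: 14·t ≡ 0 (mod 1).
    Modulo 1 every t works; take t = 0.
    Then x = 6 + 126·0 = 6, valid modulo lcm(126, 9) = 126: x ≡ 6 (mod 126).
Verify: 6 mod 14 = 6, 6 mod 18 = 6, 6 mod 9 = 6.

x ≡ 6 (mod 126).


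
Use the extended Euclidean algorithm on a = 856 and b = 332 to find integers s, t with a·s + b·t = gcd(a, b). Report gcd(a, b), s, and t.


Euclidean algorithm on (856, 332) — divide until remainder is 0:
  856 = 2 · 332 + 192
  332 = 1 · 192 + 140
  192 = 1 · 140 + 52
  140 = 2 · 52 + 36
  52 = 1 · 36 + 16
  36 = 2 · 16 + 4
  16 = 4 · 4 + 0
gcd(856, 332) = 4.
Track Bezout coefficients alongside the remainders: start with r₀ = 856 = a·1 + b·0 (s = 1, t = 0) and r₁ = 332 = a·0 + b·1 (s = 0, t = 1); each new remainder r_{k+1} = r_{k-1} − q_k·r_k inherits s_{k+1} = s_{k-1} − q_k·s_k, t_{k+1} = t_{k-1} − q_k·t_k, so r_k = a·s_k + b·t_k at every step:
  q = 2: r = 192, s = 1 − 2·0 = 1, t = 0 − 2·1 = -2  (check: 856·1 + 332·(-2) = 192)
  q = 1: r = 140, s = 0 − 1·1 = -1, t = 1 − 1·(-2) = 3  (check: 856·(-1) + 332·3 = 140)
  q = 1: r = 52, s = 1 − 1·(-1) = 2, t = -2 − 1·3 = -5  (check: 856·2 + 332·(-5) = 52)
  q = 2: r = 36, s = -1 − 2·2 = -5, t = 3 − 2·(-5) = 13  (check: 856·(-5) + 332·13 = 36)
  q = 1: r = 16, s = 2 − 1·(-5) = 7, t = -5 − 1·13 = -18  (check: 856·7 + 332·(-18) = 16)
  q = 2: r = 4, s = -5 − 2·7 = -19, t = 13 − 2·(-18) = 49  (check: 856·(-19) + 332·49 = 4)
The row with r = 4 (the gcd) gives the Bezout coefficients s = -19, t = 49.
Result: 856 · (-19) + 332 · (49) = 4.

gcd(856, 332) = 4; s = -19, t = 49 (check: 856·(-19) + 332·49 = 4).


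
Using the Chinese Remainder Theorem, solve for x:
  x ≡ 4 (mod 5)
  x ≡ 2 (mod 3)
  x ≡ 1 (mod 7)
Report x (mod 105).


Moduli 5, 3, 7 are pairwise coprime; by CRT there is a unique solution modulo M = 5 · 3 · 7 = 105.
Solve pairwise, accumulating the modulus:
  Start with x ≡ 4 (mod 5).
  Combine with x ≡ 2 (mod 3): since gcd(5, 3) = 1, we get a unique residue mod 15.
    Write x = 4 + 5·t and substitute into x ≡ 2 (mod 3): 5·t ≡ 2 − 4 = -2 (mod 3).
    Reduce coefficients mod 3: 2·t ≡ 1 (mod 3).
    The inverse of 2 mod 3 is 2 (since 2·2 = 4 = 1·3 + 1), so t ≡ 2·1 = 2 ≡ 2 (mod 3).
    Then x = 4 + 5·2 = 14, valid modulo lcm(5, 3) = 15: x ≡ 14 (mod 15).
  Combine with x ≡ 1 (mod 7): since gcd(15, 7) = 1, we get a unique residue mod 105.
    Write x = 14 + 15·t and substitute into x ≡ 1 (mod 7): 15·t ≡ 1 − 14 = -13 (mod 7).
    Reduce coefficients mod 7: 1·t ≡ 1 (mod 7).
    So t ≡ 1 (mod 7).
    Then x = 14 + 15·1 = 29, valid modulo lcm(15, 7) = 105: x ≡ 29 (mod 105).
Verify: 29 mod 5 = 4 ✓, 29 mod 3 = 2 ✓, 29 mod 7 = 1 ✓.

x ≡ 29 (mod 105).


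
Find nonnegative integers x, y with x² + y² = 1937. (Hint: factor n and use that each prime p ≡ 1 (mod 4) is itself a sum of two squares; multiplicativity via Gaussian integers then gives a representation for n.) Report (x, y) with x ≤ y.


Step 1: Factor n = 1937 = 13 · 149.
Step 2: Check the mod-4 condition on each prime factor: 13 ≡ 1 (mod 4), exponent 1; 149 ≡ 1 (mod 4), exponent 1.
All primes ≡ 3 (mod 4) appear to even exponent (or don't appear), so by the two-squares theorem n IS expressible as a sum of two squares.
Step 3: Build a representation. Here n = 13 · 149 is a product of primes ≡ 1 (mod 4). Each prime p ≡ 1 (mod 4) is itself a sum of two squares; find a² by testing p − a² for a perfect square:
  13: 13 − 1² = 12, 13 − 2² = 9 = 3² ⇒ 13 = 2² + 3².
  149: 149 − 1² = 148, 149 − 2² = 145, 149 − 3² = 140, 149 − 4² = 133, 149 − 5² = 124, 149 − 6² = 113, 149 − 7² = 100 = 10² ⇒ 149 = 7² + 10².
  Combine using the Brahmagupta–Fibonacci identity (a² + b²)(c² + d²) = (ac − bd)² + (ad + bc)² = (ac + bd)² + (ad − bc)²:
  13 · 149 = 1937: from (2² + 3²)(7² + 10²), take (2·7 − 3·10, 2·10 + 3·7) = (14 − 30, 20 + 21) = (-16, 41); dropping signs (only squares matter) gives (16, 41); check 16² + 41² = 256 + 1681 = 1937 ✓.
Step 4: Order so x ≤ y and verify: 16² + 41² = 256 + 1681 = 1937 = n. ✓

n = 1937 = 16² + 41² (one valid representation with x ≤ y).


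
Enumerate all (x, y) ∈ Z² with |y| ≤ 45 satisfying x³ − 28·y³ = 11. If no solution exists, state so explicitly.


The equation is x³ - 28y³ = 11. For fixed y, x³ = 28·y³ + 11, so a solution requires the RHS to be a perfect cube.
Strategy: iterate y from -45 to 45, compute RHS = 28·y³ + 11, and check whether it is a (positive or negative) perfect cube.
Check small values of y:
  y = 0: RHS = 11 is not a perfect cube.
  y = 1: RHS = 39 is not a perfect cube.
  y = -1: RHS = -17 is not a perfect cube.
  y = 2: RHS = 235 is not a perfect cube.
  y = -2: RHS = -213 is not a perfect cube.
  y = 3: RHS = 767 is not a perfect cube.
  y = -3: RHS = -745 is not a perfect cube.
Continuing the search up to |y| = 45 finds no solutions either.
No (x, y) in the scanned range satisfies the equation.

No integer solutions with |y| ≤ 45.
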